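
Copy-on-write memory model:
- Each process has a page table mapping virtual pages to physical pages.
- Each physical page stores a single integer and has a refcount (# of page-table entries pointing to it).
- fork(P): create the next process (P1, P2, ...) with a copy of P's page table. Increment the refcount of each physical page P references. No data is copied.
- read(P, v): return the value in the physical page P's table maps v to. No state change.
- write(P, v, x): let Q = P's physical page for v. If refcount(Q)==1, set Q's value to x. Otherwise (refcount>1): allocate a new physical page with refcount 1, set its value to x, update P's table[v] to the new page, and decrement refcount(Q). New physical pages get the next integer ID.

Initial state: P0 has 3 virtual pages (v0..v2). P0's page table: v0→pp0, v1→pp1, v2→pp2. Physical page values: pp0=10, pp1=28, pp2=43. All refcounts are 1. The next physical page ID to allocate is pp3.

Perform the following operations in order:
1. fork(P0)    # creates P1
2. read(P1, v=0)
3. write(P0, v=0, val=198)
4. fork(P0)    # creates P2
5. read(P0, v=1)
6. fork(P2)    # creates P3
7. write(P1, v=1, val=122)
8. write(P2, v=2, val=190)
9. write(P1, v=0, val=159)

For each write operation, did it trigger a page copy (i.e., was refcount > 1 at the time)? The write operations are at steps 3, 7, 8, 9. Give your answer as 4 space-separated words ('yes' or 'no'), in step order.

Op 1: fork(P0) -> P1. 3 ppages; refcounts: pp0:2 pp1:2 pp2:2
Op 2: read(P1, v0) -> 10. No state change.
Op 3: write(P0, v0, 198). refcount(pp0)=2>1 -> COPY to pp3. 4 ppages; refcounts: pp0:1 pp1:2 pp2:2 pp3:1
Op 4: fork(P0) -> P2. 4 ppages; refcounts: pp0:1 pp1:3 pp2:3 pp3:2
Op 5: read(P0, v1) -> 28. No state change.
Op 6: fork(P2) -> P3. 4 ppages; refcounts: pp0:1 pp1:4 pp2:4 pp3:3
Op 7: write(P1, v1, 122). refcount(pp1)=4>1 -> COPY to pp4. 5 ppages; refcounts: pp0:1 pp1:3 pp2:4 pp3:3 pp4:1
Op 8: write(P2, v2, 190). refcount(pp2)=4>1 -> COPY to pp5. 6 ppages; refcounts: pp0:1 pp1:3 pp2:3 pp3:3 pp4:1 pp5:1
Op 9: write(P1, v0, 159). refcount(pp0)=1 -> write in place. 6 ppages; refcounts: pp0:1 pp1:3 pp2:3 pp3:3 pp4:1 pp5:1

yes yes yes no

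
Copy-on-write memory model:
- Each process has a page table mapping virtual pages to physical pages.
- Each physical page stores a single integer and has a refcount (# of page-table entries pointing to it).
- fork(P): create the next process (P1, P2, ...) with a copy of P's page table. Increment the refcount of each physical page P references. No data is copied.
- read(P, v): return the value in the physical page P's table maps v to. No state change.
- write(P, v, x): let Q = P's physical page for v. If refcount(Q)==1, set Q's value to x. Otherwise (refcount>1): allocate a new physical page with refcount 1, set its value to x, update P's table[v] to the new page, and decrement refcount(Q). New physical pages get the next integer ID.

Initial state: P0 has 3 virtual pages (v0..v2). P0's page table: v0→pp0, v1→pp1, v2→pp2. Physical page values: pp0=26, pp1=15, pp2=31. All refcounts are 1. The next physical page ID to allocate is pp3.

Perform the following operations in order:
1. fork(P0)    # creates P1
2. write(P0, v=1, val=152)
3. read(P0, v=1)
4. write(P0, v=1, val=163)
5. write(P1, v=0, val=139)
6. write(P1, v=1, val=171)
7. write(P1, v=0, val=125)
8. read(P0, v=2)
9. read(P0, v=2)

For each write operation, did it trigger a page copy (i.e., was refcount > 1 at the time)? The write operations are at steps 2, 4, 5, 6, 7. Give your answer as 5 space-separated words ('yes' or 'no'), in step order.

Op 1: fork(P0) -> P1. 3 ppages; refcounts: pp0:2 pp1:2 pp2:2
Op 2: write(P0, v1, 152). refcount(pp1)=2>1 -> COPY to pp3. 4 ppages; refcounts: pp0:2 pp1:1 pp2:2 pp3:1
Op 3: read(P0, v1) -> 152. No state change.
Op 4: write(P0, v1, 163). refcount(pp3)=1 -> write in place. 4 ppages; refcounts: pp0:2 pp1:1 pp2:2 pp3:1
Op 5: write(P1, v0, 139). refcount(pp0)=2>1 -> COPY to pp4. 5 ppages; refcounts: pp0:1 pp1:1 pp2:2 pp3:1 pp4:1
Op 6: write(P1, v1, 171). refcount(pp1)=1 -> write in place. 5 ppages; refcounts: pp0:1 pp1:1 pp2:2 pp3:1 pp4:1
Op 7: write(P1, v0, 125). refcount(pp4)=1 -> write in place. 5 ppages; refcounts: pp0:1 pp1:1 pp2:2 pp3:1 pp4:1
Op 8: read(P0, v2) -> 31. No state change.
Op 9: read(P0, v2) -> 31. No state change.

yes no yes no no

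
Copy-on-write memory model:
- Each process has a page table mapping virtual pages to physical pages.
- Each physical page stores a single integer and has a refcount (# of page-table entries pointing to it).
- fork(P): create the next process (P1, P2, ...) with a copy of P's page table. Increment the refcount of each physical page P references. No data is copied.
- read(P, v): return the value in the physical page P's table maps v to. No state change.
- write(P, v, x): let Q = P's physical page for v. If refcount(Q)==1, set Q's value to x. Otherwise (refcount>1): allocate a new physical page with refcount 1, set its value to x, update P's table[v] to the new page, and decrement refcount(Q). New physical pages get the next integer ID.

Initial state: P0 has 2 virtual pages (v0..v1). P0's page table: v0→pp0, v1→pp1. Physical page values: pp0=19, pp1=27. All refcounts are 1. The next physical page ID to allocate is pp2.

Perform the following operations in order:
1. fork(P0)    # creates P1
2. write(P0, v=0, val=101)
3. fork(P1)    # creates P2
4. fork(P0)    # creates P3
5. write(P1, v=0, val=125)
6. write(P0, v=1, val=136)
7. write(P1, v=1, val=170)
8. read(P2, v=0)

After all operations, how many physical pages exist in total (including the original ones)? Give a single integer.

Answer: 6

Derivation:
Op 1: fork(P0) -> P1. 2 ppages; refcounts: pp0:2 pp1:2
Op 2: write(P0, v0, 101). refcount(pp0)=2>1 -> COPY to pp2. 3 ppages; refcounts: pp0:1 pp1:2 pp2:1
Op 3: fork(P1) -> P2. 3 ppages; refcounts: pp0:2 pp1:3 pp2:1
Op 4: fork(P0) -> P3. 3 ppages; refcounts: pp0:2 pp1:4 pp2:2
Op 5: write(P1, v0, 125). refcount(pp0)=2>1 -> COPY to pp3. 4 ppages; refcounts: pp0:1 pp1:4 pp2:2 pp3:1
Op 6: write(P0, v1, 136). refcount(pp1)=4>1 -> COPY to pp4. 5 ppages; refcounts: pp0:1 pp1:3 pp2:2 pp3:1 pp4:1
Op 7: write(P1, v1, 170). refcount(pp1)=3>1 -> COPY to pp5. 6 ppages; refcounts: pp0:1 pp1:2 pp2:2 pp3:1 pp4:1 pp5:1
Op 8: read(P2, v0) -> 19. No state change.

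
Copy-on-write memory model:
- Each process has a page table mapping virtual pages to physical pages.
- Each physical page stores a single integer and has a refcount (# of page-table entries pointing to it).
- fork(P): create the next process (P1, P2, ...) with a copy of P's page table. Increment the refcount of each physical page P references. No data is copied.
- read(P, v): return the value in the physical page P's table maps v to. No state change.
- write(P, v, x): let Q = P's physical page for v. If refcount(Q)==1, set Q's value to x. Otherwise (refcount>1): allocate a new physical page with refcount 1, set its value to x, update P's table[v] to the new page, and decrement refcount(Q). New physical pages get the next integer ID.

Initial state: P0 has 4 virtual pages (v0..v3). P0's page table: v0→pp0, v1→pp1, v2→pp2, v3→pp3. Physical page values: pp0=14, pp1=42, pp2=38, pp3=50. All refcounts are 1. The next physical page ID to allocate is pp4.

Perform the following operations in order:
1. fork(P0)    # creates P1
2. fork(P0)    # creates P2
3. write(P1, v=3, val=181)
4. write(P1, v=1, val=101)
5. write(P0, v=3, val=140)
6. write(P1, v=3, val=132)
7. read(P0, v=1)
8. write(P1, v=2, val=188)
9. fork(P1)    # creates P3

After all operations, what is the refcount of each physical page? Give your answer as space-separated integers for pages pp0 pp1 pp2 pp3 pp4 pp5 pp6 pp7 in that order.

Answer: 4 2 2 1 2 2 1 2

Derivation:
Op 1: fork(P0) -> P1. 4 ppages; refcounts: pp0:2 pp1:2 pp2:2 pp3:2
Op 2: fork(P0) -> P2. 4 ppages; refcounts: pp0:3 pp1:3 pp2:3 pp3:3
Op 3: write(P1, v3, 181). refcount(pp3)=3>1 -> COPY to pp4. 5 ppages; refcounts: pp0:3 pp1:3 pp2:3 pp3:2 pp4:1
Op 4: write(P1, v1, 101). refcount(pp1)=3>1 -> COPY to pp5. 6 ppages; refcounts: pp0:3 pp1:2 pp2:3 pp3:2 pp4:1 pp5:1
Op 5: write(P0, v3, 140). refcount(pp3)=2>1 -> COPY to pp6. 7 ppages; refcounts: pp0:3 pp1:2 pp2:3 pp3:1 pp4:1 pp5:1 pp6:1
Op 6: write(P1, v3, 132). refcount(pp4)=1 -> write in place. 7 ppages; refcounts: pp0:3 pp1:2 pp2:3 pp3:1 pp4:1 pp5:1 pp6:1
Op 7: read(P0, v1) -> 42. No state change.
Op 8: write(P1, v2, 188). refcount(pp2)=3>1 -> COPY to pp7. 8 ppages; refcounts: pp0:3 pp1:2 pp2:2 pp3:1 pp4:1 pp5:1 pp6:1 pp7:1
Op 9: fork(P1) -> P3. 8 ppages; refcounts: pp0:4 pp1:2 pp2:2 pp3:1 pp4:2 pp5:2 pp6:1 pp7:2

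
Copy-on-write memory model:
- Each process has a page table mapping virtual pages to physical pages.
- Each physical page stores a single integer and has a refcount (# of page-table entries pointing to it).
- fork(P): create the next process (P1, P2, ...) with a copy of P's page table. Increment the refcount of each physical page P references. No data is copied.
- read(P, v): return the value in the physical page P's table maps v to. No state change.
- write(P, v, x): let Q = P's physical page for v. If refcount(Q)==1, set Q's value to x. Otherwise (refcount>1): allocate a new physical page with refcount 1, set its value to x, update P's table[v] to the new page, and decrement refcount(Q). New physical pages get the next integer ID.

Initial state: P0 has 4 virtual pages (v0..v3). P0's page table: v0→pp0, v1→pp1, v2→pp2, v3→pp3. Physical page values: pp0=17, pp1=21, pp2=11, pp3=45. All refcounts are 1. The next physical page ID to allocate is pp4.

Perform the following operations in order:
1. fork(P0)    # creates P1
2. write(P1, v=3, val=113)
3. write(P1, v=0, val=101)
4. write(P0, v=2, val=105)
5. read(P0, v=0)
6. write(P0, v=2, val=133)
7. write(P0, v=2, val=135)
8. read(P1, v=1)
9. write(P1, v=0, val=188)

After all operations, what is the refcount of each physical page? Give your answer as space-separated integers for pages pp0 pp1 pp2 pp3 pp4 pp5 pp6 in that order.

Op 1: fork(P0) -> P1. 4 ppages; refcounts: pp0:2 pp1:2 pp2:2 pp3:2
Op 2: write(P1, v3, 113). refcount(pp3)=2>1 -> COPY to pp4. 5 ppages; refcounts: pp0:2 pp1:2 pp2:2 pp3:1 pp4:1
Op 3: write(P1, v0, 101). refcount(pp0)=2>1 -> COPY to pp5. 6 ppages; refcounts: pp0:1 pp1:2 pp2:2 pp3:1 pp4:1 pp5:1
Op 4: write(P0, v2, 105). refcount(pp2)=2>1 -> COPY to pp6. 7 ppages; refcounts: pp0:1 pp1:2 pp2:1 pp3:1 pp4:1 pp5:1 pp6:1
Op 5: read(P0, v0) -> 17. No state change.
Op 6: write(P0, v2, 133). refcount(pp6)=1 -> write in place. 7 ppages; refcounts: pp0:1 pp1:2 pp2:1 pp3:1 pp4:1 pp5:1 pp6:1
Op 7: write(P0, v2, 135). refcount(pp6)=1 -> write in place. 7 ppages; refcounts: pp0:1 pp1:2 pp2:1 pp3:1 pp4:1 pp5:1 pp6:1
Op 8: read(P1, v1) -> 21. No state change.
Op 9: write(P1, v0, 188). refcount(pp5)=1 -> write in place. 7 ppages; refcounts: pp0:1 pp1:2 pp2:1 pp3:1 pp4:1 pp5:1 pp6:1

Answer: 1 2 1 1 1 1 1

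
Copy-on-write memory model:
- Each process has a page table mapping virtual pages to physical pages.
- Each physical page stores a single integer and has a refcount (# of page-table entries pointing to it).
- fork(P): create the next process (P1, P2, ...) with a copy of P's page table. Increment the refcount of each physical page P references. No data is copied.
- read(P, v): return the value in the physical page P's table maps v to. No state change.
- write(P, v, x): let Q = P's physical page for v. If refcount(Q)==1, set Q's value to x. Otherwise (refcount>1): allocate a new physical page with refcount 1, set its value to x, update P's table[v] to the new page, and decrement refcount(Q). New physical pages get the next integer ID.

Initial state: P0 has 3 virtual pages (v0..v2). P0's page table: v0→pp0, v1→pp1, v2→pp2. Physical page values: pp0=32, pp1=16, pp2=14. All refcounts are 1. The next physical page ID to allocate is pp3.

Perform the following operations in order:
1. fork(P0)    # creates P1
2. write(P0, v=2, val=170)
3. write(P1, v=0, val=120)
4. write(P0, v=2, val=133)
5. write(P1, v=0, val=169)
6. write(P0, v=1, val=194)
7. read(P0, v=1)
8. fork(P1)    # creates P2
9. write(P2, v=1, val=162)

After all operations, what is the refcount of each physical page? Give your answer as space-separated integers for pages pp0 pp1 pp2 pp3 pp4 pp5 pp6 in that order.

Op 1: fork(P0) -> P1. 3 ppages; refcounts: pp0:2 pp1:2 pp2:2
Op 2: write(P0, v2, 170). refcount(pp2)=2>1 -> COPY to pp3. 4 ppages; refcounts: pp0:2 pp1:2 pp2:1 pp3:1
Op 3: write(P1, v0, 120). refcount(pp0)=2>1 -> COPY to pp4. 5 ppages; refcounts: pp0:1 pp1:2 pp2:1 pp3:1 pp4:1
Op 4: write(P0, v2, 133). refcount(pp3)=1 -> write in place. 5 ppages; refcounts: pp0:1 pp1:2 pp2:1 pp3:1 pp4:1
Op 5: write(P1, v0, 169). refcount(pp4)=1 -> write in place. 5 ppages; refcounts: pp0:1 pp1:2 pp2:1 pp3:1 pp4:1
Op 6: write(P0, v1, 194). refcount(pp1)=2>1 -> COPY to pp5. 6 ppages; refcounts: pp0:1 pp1:1 pp2:1 pp3:1 pp4:1 pp5:1
Op 7: read(P0, v1) -> 194. No state change.
Op 8: fork(P1) -> P2. 6 ppages; refcounts: pp0:1 pp1:2 pp2:2 pp3:1 pp4:2 pp5:1
Op 9: write(P2, v1, 162). refcount(pp1)=2>1 -> COPY to pp6. 7 ppages; refcounts: pp0:1 pp1:1 pp2:2 pp3:1 pp4:2 pp5:1 pp6:1

Answer: 1 1 2 1 2 1 1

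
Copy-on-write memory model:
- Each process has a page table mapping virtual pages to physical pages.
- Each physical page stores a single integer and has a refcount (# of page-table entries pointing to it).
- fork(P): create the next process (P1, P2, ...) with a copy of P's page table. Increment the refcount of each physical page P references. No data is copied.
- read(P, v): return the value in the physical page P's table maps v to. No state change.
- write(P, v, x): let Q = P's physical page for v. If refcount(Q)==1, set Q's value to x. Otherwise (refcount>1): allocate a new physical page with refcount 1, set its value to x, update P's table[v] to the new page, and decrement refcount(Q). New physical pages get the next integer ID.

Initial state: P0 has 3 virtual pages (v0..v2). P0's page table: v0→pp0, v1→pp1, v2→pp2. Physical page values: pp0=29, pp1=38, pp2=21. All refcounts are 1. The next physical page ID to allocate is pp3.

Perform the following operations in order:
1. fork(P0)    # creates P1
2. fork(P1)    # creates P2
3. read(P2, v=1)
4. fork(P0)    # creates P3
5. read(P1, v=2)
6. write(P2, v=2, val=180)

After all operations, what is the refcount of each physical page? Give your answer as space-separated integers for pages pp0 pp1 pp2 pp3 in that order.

Answer: 4 4 3 1

Derivation:
Op 1: fork(P0) -> P1. 3 ppages; refcounts: pp0:2 pp1:2 pp2:2
Op 2: fork(P1) -> P2. 3 ppages; refcounts: pp0:3 pp1:3 pp2:3
Op 3: read(P2, v1) -> 38. No state change.
Op 4: fork(P0) -> P3. 3 ppages; refcounts: pp0:4 pp1:4 pp2:4
Op 5: read(P1, v2) -> 21. No state change.
Op 6: write(P2, v2, 180). refcount(pp2)=4>1 -> COPY to pp3. 4 ppages; refcounts: pp0:4 pp1:4 pp2:3 pp3:1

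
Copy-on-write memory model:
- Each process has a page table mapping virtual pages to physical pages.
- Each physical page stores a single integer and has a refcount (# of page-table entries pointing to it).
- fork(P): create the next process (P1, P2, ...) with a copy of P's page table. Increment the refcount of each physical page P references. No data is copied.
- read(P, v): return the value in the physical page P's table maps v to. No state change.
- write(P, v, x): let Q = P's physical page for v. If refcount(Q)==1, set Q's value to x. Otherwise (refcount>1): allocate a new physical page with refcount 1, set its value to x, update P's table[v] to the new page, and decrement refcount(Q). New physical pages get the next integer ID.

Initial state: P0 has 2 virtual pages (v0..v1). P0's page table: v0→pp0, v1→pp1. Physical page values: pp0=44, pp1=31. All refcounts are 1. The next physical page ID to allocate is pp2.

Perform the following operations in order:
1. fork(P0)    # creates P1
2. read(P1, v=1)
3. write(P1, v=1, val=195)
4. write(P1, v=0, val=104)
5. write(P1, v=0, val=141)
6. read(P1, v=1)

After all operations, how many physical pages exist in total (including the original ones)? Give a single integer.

Answer: 4

Derivation:
Op 1: fork(P0) -> P1. 2 ppages; refcounts: pp0:2 pp1:2
Op 2: read(P1, v1) -> 31. No state change.
Op 3: write(P1, v1, 195). refcount(pp1)=2>1 -> COPY to pp2. 3 ppages; refcounts: pp0:2 pp1:1 pp2:1
Op 4: write(P1, v0, 104). refcount(pp0)=2>1 -> COPY to pp3. 4 ppages; refcounts: pp0:1 pp1:1 pp2:1 pp3:1
Op 5: write(P1, v0, 141). refcount(pp3)=1 -> write in place. 4 ppages; refcounts: pp0:1 pp1:1 pp2:1 pp3:1
Op 6: read(P1, v1) -> 195. No state change.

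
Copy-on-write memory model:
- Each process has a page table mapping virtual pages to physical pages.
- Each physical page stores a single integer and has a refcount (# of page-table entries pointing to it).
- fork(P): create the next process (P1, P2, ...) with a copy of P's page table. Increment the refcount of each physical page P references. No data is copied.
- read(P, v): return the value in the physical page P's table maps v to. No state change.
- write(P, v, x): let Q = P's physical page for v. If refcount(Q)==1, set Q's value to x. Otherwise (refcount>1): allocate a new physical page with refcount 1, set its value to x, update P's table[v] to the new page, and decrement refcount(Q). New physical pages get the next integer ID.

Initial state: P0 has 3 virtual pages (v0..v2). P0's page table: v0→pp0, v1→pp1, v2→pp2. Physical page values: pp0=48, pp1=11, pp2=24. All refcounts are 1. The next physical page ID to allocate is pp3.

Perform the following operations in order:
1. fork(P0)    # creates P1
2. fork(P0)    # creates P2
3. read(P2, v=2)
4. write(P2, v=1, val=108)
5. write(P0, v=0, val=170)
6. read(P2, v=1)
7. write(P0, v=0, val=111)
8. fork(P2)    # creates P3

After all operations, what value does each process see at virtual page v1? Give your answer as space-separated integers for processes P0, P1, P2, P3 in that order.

Op 1: fork(P0) -> P1. 3 ppages; refcounts: pp0:2 pp1:2 pp2:2
Op 2: fork(P0) -> P2. 3 ppages; refcounts: pp0:3 pp1:3 pp2:3
Op 3: read(P2, v2) -> 24. No state change.
Op 4: write(P2, v1, 108). refcount(pp1)=3>1 -> COPY to pp3. 4 ppages; refcounts: pp0:3 pp1:2 pp2:3 pp3:1
Op 5: write(P0, v0, 170). refcount(pp0)=3>1 -> COPY to pp4. 5 ppages; refcounts: pp0:2 pp1:2 pp2:3 pp3:1 pp4:1
Op 6: read(P2, v1) -> 108. No state change.
Op 7: write(P0, v0, 111). refcount(pp4)=1 -> write in place. 5 ppages; refcounts: pp0:2 pp1:2 pp2:3 pp3:1 pp4:1
Op 8: fork(P2) -> P3. 5 ppages; refcounts: pp0:3 pp1:2 pp2:4 pp3:2 pp4:1
P0: v1 -> pp1 = 11
P1: v1 -> pp1 = 11
P2: v1 -> pp3 = 108
P3: v1 -> pp3 = 108

Answer: 11 11 108 108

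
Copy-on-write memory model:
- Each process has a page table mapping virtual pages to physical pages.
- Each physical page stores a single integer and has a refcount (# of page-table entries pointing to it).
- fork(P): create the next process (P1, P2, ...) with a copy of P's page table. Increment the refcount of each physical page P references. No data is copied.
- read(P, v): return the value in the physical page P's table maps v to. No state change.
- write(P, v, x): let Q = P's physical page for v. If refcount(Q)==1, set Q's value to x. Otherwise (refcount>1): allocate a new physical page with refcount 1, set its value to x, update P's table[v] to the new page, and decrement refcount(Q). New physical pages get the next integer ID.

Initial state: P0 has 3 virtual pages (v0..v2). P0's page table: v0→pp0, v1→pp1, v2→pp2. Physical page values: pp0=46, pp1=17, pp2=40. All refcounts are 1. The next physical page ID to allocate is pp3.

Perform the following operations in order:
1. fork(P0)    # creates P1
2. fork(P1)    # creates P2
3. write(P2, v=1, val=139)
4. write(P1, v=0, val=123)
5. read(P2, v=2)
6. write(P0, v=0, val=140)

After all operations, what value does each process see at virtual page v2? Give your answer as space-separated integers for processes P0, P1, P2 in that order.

Answer: 40 40 40

Derivation:
Op 1: fork(P0) -> P1. 3 ppages; refcounts: pp0:2 pp1:2 pp2:2
Op 2: fork(P1) -> P2. 3 ppages; refcounts: pp0:3 pp1:3 pp2:3
Op 3: write(P2, v1, 139). refcount(pp1)=3>1 -> COPY to pp3. 4 ppages; refcounts: pp0:3 pp1:2 pp2:3 pp3:1
Op 4: write(P1, v0, 123). refcount(pp0)=3>1 -> COPY to pp4. 5 ppages; refcounts: pp0:2 pp1:2 pp2:3 pp3:1 pp4:1
Op 5: read(P2, v2) -> 40. No state change.
Op 6: write(P0, v0, 140). refcount(pp0)=2>1 -> COPY to pp5. 6 ppages; refcounts: pp0:1 pp1:2 pp2:3 pp3:1 pp4:1 pp5:1
P0: v2 -> pp2 = 40
P1: v2 -> pp2 = 40
P2: v2 -> pp2 = 40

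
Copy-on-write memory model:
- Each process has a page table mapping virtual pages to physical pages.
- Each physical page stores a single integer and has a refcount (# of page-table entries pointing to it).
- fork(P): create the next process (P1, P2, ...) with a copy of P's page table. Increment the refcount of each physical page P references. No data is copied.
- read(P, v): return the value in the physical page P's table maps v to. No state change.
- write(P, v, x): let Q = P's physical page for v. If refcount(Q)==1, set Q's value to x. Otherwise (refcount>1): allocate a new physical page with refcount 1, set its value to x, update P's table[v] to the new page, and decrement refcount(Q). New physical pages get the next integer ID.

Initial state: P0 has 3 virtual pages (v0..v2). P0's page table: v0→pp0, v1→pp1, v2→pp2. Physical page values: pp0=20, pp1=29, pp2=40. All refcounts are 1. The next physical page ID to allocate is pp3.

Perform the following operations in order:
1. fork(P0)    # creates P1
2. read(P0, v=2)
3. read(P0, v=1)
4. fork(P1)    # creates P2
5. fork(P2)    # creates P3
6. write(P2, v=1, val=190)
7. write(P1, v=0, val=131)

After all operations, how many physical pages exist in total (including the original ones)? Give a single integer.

Op 1: fork(P0) -> P1. 3 ppages; refcounts: pp0:2 pp1:2 pp2:2
Op 2: read(P0, v2) -> 40. No state change.
Op 3: read(P0, v1) -> 29. No state change.
Op 4: fork(P1) -> P2. 3 ppages; refcounts: pp0:3 pp1:3 pp2:3
Op 5: fork(P2) -> P3. 3 ppages; refcounts: pp0:4 pp1:4 pp2:4
Op 6: write(P2, v1, 190). refcount(pp1)=4>1 -> COPY to pp3. 4 ppages; refcounts: pp0:4 pp1:3 pp2:4 pp3:1
Op 7: write(P1, v0, 131). refcount(pp0)=4>1 -> COPY to pp4. 5 ppages; refcounts: pp0:3 pp1:3 pp2:4 pp3:1 pp4:1

Answer: 5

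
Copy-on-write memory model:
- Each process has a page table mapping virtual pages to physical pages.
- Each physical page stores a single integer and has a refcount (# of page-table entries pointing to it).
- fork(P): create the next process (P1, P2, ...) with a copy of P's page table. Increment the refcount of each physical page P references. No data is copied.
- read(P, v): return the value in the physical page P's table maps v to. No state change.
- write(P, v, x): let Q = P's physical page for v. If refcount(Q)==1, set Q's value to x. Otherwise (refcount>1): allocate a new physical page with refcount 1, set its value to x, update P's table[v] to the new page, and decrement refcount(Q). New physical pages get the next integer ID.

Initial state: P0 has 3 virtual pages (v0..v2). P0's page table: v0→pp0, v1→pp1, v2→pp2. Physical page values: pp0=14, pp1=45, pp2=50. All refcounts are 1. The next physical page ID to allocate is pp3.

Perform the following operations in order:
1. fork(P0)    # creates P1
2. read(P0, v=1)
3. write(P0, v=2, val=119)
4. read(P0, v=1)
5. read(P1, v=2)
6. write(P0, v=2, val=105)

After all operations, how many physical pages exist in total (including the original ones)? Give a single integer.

Answer: 4

Derivation:
Op 1: fork(P0) -> P1. 3 ppages; refcounts: pp0:2 pp1:2 pp2:2
Op 2: read(P0, v1) -> 45. No state change.
Op 3: write(P0, v2, 119). refcount(pp2)=2>1 -> COPY to pp3. 4 ppages; refcounts: pp0:2 pp1:2 pp2:1 pp3:1
Op 4: read(P0, v1) -> 45. No state change.
Op 5: read(P1, v2) -> 50. No state change.
Op 6: write(P0, v2, 105). refcount(pp3)=1 -> write in place. 4 ppages; refcounts: pp0:2 pp1:2 pp2:1 pp3:1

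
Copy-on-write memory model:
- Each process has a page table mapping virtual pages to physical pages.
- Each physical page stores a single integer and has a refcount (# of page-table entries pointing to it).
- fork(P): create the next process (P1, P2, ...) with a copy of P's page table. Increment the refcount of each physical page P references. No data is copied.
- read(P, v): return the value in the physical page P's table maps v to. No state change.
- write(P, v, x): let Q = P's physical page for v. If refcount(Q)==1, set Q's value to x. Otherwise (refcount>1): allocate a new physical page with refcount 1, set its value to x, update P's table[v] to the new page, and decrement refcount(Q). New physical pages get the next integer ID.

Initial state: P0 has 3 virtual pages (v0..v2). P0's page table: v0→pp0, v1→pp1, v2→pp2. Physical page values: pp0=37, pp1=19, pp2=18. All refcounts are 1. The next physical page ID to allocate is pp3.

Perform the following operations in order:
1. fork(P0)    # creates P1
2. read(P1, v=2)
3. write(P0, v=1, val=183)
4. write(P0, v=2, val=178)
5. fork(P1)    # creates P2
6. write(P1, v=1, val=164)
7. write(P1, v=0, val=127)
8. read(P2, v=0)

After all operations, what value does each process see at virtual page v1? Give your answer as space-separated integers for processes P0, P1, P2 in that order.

Op 1: fork(P0) -> P1. 3 ppages; refcounts: pp0:2 pp1:2 pp2:2
Op 2: read(P1, v2) -> 18. No state change.
Op 3: write(P0, v1, 183). refcount(pp1)=2>1 -> COPY to pp3. 4 ppages; refcounts: pp0:2 pp1:1 pp2:2 pp3:1
Op 4: write(P0, v2, 178). refcount(pp2)=2>1 -> COPY to pp4. 5 ppages; refcounts: pp0:2 pp1:1 pp2:1 pp3:1 pp4:1
Op 5: fork(P1) -> P2. 5 ppages; refcounts: pp0:3 pp1:2 pp2:2 pp3:1 pp4:1
Op 6: write(P1, v1, 164). refcount(pp1)=2>1 -> COPY to pp5. 6 ppages; refcounts: pp0:3 pp1:1 pp2:2 pp3:1 pp4:1 pp5:1
Op 7: write(P1, v0, 127). refcount(pp0)=3>1 -> COPY to pp6. 7 ppages; refcounts: pp0:2 pp1:1 pp2:2 pp3:1 pp4:1 pp5:1 pp6:1
Op 8: read(P2, v0) -> 37. No state change.
P0: v1 -> pp3 = 183
P1: v1 -> pp5 = 164
P2: v1 -> pp1 = 19

Answer: 183 164 19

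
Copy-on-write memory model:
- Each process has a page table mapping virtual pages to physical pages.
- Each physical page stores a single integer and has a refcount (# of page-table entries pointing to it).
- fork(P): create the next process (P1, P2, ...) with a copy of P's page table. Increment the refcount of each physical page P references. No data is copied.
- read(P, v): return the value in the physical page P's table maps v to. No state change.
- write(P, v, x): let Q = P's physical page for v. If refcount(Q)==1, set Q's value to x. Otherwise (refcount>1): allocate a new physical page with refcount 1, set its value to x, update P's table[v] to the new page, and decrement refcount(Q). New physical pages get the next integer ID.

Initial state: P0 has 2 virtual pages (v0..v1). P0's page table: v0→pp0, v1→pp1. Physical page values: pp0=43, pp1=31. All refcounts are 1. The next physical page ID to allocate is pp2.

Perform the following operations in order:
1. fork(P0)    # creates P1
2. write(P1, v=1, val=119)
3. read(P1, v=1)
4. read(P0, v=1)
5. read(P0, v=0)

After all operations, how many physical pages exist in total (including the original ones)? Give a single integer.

Op 1: fork(P0) -> P1. 2 ppages; refcounts: pp0:2 pp1:2
Op 2: write(P1, v1, 119). refcount(pp1)=2>1 -> COPY to pp2. 3 ppages; refcounts: pp0:2 pp1:1 pp2:1
Op 3: read(P1, v1) -> 119. No state change.
Op 4: read(P0, v1) -> 31. No state change.
Op 5: read(P0, v0) -> 43. No state change.

Answer: 3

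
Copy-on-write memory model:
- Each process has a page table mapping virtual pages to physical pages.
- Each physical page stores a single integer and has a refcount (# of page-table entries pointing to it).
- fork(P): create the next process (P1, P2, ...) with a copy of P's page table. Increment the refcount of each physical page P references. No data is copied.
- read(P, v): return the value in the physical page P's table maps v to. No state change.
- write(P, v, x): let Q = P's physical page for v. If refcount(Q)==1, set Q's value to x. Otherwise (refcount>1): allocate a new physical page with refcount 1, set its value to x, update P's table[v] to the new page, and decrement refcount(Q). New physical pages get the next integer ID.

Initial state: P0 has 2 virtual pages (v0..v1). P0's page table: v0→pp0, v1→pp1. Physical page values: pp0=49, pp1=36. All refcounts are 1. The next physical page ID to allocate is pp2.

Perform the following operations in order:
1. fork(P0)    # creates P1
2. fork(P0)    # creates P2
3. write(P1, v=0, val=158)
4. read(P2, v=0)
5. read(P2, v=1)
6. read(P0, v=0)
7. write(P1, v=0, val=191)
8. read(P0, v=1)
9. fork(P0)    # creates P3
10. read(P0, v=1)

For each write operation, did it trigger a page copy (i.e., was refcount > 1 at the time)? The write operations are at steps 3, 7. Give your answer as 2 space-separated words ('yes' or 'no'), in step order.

Op 1: fork(P0) -> P1. 2 ppages; refcounts: pp0:2 pp1:2
Op 2: fork(P0) -> P2. 2 ppages; refcounts: pp0:3 pp1:3
Op 3: write(P1, v0, 158). refcount(pp0)=3>1 -> COPY to pp2. 3 ppages; refcounts: pp0:2 pp1:3 pp2:1
Op 4: read(P2, v0) -> 49. No state change.
Op 5: read(P2, v1) -> 36. No state change.
Op 6: read(P0, v0) -> 49. No state change.
Op 7: write(P1, v0, 191). refcount(pp2)=1 -> write in place. 3 ppages; refcounts: pp0:2 pp1:3 pp2:1
Op 8: read(P0, v1) -> 36. No state change.
Op 9: fork(P0) -> P3. 3 ppages; refcounts: pp0:3 pp1:4 pp2:1
Op 10: read(P0, v1) -> 36. No state change.

yes no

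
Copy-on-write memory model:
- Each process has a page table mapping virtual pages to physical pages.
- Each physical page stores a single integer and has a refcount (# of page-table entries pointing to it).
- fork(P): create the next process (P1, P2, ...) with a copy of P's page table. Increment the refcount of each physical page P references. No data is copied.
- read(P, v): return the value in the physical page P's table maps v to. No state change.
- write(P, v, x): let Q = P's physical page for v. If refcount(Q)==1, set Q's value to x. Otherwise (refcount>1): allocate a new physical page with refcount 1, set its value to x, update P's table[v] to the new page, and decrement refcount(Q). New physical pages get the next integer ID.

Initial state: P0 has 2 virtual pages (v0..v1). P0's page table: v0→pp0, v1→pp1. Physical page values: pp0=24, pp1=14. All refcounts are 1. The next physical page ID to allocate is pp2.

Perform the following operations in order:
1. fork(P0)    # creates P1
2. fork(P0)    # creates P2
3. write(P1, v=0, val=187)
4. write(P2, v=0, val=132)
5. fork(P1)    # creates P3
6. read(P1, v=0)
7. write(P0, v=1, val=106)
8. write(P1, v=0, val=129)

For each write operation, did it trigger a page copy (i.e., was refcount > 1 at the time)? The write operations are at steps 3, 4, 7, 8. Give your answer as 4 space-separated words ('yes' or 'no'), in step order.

Op 1: fork(P0) -> P1. 2 ppages; refcounts: pp0:2 pp1:2
Op 2: fork(P0) -> P2. 2 ppages; refcounts: pp0:3 pp1:3
Op 3: write(P1, v0, 187). refcount(pp0)=3>1 -> COPY to pp2. 3 ppages; refcounts: pp0:2 pp1:3 pp2:1
Op 4: write(P2, v0, 132). refcount(pp0)=2>1 -> COPY to pp3. 4 ppages; refcounts: pp0:1 pp1:3 pp2:1 pp3:1
Op 5: fork(P1) -> P3. 4 ppages; refcounts: pp0:1 pp1:4 pp2:2 pp3:1
Op 6: read(P1, v0) -> 187. No state change.
Op 7: write(P0, v1, 106). refcount(pp1)=4>1 -> COPY to pp4. 5 ppages; refcounts: pp0:1 pp1:3 pp2:2 pp3:1 pp4:1
Op 8: write(P1, v0, 129). refcount(pp2)=2>1 -> COPY to pp5. 6 ppages; refcounts: pp0:1 pp1:3 pp2:1 pp3:1 pp4:1 pp5:1

yes yes yes yes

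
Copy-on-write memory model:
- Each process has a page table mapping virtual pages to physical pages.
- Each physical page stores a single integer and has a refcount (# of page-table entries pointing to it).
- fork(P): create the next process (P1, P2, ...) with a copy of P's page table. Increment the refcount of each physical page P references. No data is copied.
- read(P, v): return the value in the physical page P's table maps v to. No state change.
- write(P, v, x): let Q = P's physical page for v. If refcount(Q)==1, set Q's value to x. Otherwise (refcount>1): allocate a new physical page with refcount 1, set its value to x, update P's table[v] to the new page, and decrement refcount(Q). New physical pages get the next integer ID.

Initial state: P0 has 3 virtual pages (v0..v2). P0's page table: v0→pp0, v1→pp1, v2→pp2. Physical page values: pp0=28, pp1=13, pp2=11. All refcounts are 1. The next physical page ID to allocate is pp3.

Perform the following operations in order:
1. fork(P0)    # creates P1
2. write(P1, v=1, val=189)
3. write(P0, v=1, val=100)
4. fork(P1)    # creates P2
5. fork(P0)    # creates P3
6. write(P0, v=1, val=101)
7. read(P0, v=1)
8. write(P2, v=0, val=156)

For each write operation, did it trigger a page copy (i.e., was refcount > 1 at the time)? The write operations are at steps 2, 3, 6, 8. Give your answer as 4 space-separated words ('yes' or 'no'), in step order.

Op 1: fork(P0) -> P1. 3 ppages; refcounts: pp0:2 pp1:2 pp2:2
Op 2: write(P1, v1, 189). refcount(pp1)=2>1 -> COPY to pp3. 4 ppages; refcounts: pp0:2 pp1:1 pp2:2 pp3:1
Op 3: write(P0, v1, 100). refcount(pp1)=1 -> write in place. 4 ppages; refcounts: pp0:2 pp1:1 pp2:2 pp3:1
Op 4: fork(P1) -> P2. 4 ppages; refcounts: pp0:3 pp1:1 pp2:3 pp3:2
Op 5: fork(P0) -> P3. 4 ppages; refcounts: pp0:4 pp1:2 pp2:4 pp3:2
Op 6: write(P0, v1, 101). refcount(pp1)=2>1 -> COPY to pp4. 5 ppages; refcounts: pp0:4 pp1:1 pp2:4 pp3:2 pp4:1
Op 7: read(P0, v1) -> 101. No state change.
Op 8: write(P2, v0, 156). refcount(pp0)=4>1 -> COPY to pp5. 6 ppages; refcounts: pp0:3 pp1:1 pp2:4 pp3:2 pp4:1 pp5:1

yes no yes yes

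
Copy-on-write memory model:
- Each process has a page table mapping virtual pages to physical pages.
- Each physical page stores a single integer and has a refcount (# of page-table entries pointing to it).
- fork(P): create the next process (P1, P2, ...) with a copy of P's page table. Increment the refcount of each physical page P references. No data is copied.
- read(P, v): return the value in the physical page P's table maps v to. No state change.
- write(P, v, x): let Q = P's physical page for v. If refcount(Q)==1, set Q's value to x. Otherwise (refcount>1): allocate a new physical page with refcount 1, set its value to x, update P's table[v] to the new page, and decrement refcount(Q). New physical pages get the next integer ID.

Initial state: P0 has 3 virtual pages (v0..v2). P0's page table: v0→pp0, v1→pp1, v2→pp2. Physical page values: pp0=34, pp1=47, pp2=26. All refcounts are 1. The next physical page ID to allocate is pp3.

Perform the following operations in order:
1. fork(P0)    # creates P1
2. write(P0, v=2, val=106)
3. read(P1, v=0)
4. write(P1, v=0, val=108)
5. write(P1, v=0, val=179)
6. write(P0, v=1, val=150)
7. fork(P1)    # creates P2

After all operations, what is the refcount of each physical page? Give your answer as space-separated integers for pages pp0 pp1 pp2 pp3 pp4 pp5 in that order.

Answer: 1 2 2 1 2 1

Derivation:
Op 1: fork(P0) -> P1. 3 ppages; refcounts: pp0:2 pp1:2 pp2:2
Op 2: write(P0, v2, 106). refcount(pp2)=2>1 -> COPY to pp3. 4 ppages; refcounts: pp0:2 pp1:2 pp2:1 pp3:1
Op 3: read(P1, v0) -> 34. No state change.
Op 4: write(P1, v0, 108). refcount(pp0)=2>1 -> COPY to pp4. 5 ppages; refcounts: pp0:1 pp1:2 pp2:1 pp3:1 pp4:1
Op 5: write(P1, v0, 179). refcount(pp4)=1 -> write in place. 5 ppages; refcounts: pp0:1 pp1:2 pp2:1 pp3:1 pp4:1
Op 6: write(P0, v1, 150). refcount(pp1)=2>1 -> COPY to pp5. 6 ppages; refcounts: pp0:1 pp1:1 pp2:1 pp3:1 pp4:1 pp5:1
Op 7: fork(P1) -> P2. 6 ppages; refcounts: pp0:1 pp1:2 pp2:2 pp3:1 pp4:2 pp5:1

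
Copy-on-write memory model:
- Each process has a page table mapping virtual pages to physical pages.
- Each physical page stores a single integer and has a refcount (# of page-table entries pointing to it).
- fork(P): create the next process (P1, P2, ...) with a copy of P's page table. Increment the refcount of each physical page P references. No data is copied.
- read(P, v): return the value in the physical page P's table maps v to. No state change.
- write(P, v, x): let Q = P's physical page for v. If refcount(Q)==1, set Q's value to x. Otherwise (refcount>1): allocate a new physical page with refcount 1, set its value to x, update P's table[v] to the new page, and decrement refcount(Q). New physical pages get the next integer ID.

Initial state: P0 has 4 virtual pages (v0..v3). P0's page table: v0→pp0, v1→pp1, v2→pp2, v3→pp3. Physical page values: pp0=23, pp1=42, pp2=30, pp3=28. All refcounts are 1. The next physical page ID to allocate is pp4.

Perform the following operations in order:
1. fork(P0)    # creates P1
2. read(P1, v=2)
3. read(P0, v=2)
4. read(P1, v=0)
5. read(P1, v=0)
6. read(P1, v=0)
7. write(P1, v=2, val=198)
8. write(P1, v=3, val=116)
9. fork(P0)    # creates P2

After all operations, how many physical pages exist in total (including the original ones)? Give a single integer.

Op 1: fork(P0) -> P1. 4 ppages; refcounts: pp0:2 pp1:2 pp2:2 pp3:2
Op 2: read(P1, v2) -> 30. No state change.
Op 3: read(P0, v2) -> 30. No state change.
Op 4: read(P1, v0) -> 23. No state change.
Op 5: read(P1, v0) -> 23. No state change.
Op 6: read(P1, v0) -> 23. No state change.
Op 7: write(P1, v2, 198). refcount(pp2)=2>1 -> COPY to pp4. 5 ppages; refcounts: pp0:2 pp1:2 pp2:1 pp3:2 pp4:1
Op 8: write(P1, v3, 116). refcount(pp3)=2>1 -> COPY to pp5. 6 ppages; refcounts: pp0:2 pp1:2 pp2:1 pp3:1 pp4:1 pp5:1
Op 9: fork(P0) -> P2. 6 ppages; refcounts: pp0:3 pp1:3 pp2:2 pp3:2 pp4:1 pp5:1

Answer: 6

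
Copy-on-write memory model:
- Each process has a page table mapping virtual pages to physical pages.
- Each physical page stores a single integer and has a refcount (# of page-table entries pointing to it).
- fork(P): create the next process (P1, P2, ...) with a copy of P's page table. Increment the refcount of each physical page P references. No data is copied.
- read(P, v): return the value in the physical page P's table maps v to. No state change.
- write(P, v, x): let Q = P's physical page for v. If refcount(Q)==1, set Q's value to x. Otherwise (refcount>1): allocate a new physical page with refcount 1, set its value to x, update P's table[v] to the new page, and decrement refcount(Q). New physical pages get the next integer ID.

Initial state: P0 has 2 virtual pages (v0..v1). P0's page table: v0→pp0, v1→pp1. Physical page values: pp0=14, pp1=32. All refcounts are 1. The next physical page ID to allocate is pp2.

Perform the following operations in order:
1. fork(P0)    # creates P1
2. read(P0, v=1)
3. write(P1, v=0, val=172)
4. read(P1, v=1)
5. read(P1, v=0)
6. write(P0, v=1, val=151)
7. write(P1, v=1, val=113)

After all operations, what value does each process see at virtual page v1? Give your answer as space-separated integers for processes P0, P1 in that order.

Op 1: fork(P0) -> P1. 2 ppages; refcounts: pp0:2 pp1:2
Op 2: read(P0, v1) -> 32. No state change.
Op 3: write(P1, v0, 172). refcount(pp0)=2>1 -> COPY to pp2. 3 ppages; refcounts: pp0:1 pp1:2 pp2:1
Op 4: read(P1, v1) -> 32. No state change.
Op 5: read(P1, v0) -> 172. No state change.
Op 6: write(P0, v1, 151). refcount(pp1)=2>1 -> COPY to pp3. 4 ppages; refcounts: pp0:1 pp1:1 pp2:1 pp3:1
Op 7: write(P1, v1, 113). refcount(pp1)=1 -> write in place. 4 ppages; refcounts: pp0:1 pp1:1 pp2:1 pp3:1
P0: v1 -> pp3 = 151
P1: v1 -> pp1 = 113

Answer: 151 113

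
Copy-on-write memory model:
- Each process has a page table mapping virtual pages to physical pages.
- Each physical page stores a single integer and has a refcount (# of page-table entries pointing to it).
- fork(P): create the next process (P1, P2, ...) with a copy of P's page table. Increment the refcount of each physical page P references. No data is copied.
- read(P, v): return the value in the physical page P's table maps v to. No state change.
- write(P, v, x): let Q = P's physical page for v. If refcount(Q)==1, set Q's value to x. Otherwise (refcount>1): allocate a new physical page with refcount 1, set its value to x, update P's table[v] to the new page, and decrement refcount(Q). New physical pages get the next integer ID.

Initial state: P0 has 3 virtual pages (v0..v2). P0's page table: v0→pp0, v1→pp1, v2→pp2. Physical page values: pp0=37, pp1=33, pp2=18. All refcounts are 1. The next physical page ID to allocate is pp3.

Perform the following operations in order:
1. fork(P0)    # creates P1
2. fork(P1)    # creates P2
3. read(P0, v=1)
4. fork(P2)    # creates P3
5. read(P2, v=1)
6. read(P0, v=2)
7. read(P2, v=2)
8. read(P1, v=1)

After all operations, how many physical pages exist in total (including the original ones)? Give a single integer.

Answer: 3

Derivation:
Op 1: fork(P0) -> P1. 3 ppages; refcounts: pp0:2 pp1:2 pp2:2
Op 2: fork(P1) -> P2. 3 ppages; refcounts: pp0:3 pp1:3 pp2:3
Op 3: read(P0, v1) -> 33. No state change.
Op 4: fork(P2) -> P3. 3 ppages; refcounts: pp0:4 pp1:4 pp2:4
Op 5: read(P2, v1) -> 33. No state change.
Op 6: read(P0, v2) -> 18. No state change.
Op 7: read(P2, v2) -> 18. No state change.
Op 8: read(P1, v1) -> 33. No state change.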